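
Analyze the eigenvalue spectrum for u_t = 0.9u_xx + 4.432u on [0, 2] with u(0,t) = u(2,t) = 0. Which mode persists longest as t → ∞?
Eigenvalues: λₙ = 0.9n²π²/2² - 4.432.
First three modes:
  n=1: λ₁ = 0.9π²/2² - 4.432 ≈ -2.211
  n=2: λ₂ = 3.6π²/2² - 4.432 ≈ 4.451
  n=3: λ₃ = 8.1π²/2² - 4.432 ≈ 15.554
Since 0.9π²/2² ≈ 2.221 < 4.432, λ₁ < 0.
The n=1 mode grows fastest (−λₙ is largest for n=1) → dominates.
Asymptotic: u ~ c₁ sin(πx/2) e^{2.211t} (exponential growth at rate −λ₁ ≈ 2.211).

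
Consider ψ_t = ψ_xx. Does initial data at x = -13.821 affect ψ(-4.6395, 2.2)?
Yes, for any finite x. The heat equation has infinite propagation speed, so all initial data affects all points at any t > 0.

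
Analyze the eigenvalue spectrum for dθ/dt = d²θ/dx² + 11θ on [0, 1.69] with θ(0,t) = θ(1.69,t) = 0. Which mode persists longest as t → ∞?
Eigenvalues: λₙ = n²π²/1.69² - 11.
First three modes:
  n=1: λ₁ = π²/1.69² - 11 ≈ -7.544
  n=2: λ₂ = 4π²/1.69² - 11 ≈ 2.822
  n=3: λ₃ = 9π²/1.69² - 11 ≈ 20.101
Since π²/1.69² ≈ 3.456 < 11, λ₁ < 0.
The n=1 mode grows fastest (−λₙ is largest for n=1) → dominates.
Asymptotic: θ ~ c₁ sin(πx/1.69) e^{7.544t} (exponential growth at rate −λ₁ ≈ 7.544).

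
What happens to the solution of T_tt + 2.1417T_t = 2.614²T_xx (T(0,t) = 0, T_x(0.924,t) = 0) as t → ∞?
T → 0. Damping (γ=2.1417) dissipates energy; oscillations decay exponentially.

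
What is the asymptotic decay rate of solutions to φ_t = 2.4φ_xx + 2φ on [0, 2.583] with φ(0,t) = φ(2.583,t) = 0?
Eigenvalues: λₙ = 2.4n²π²/2.583² - 2.
First three modes:
  n=1: λ₁ = 2.4π²/2.583² - 2 ≈ 1.55
  n=2: λ₂ = 9.6π²/2.583² - 2 ≈ 12.201
  n=3: λ₃ = 21.6π²/2.583² - 2 ≈ 29.952
Since 2.4π²/2.583² ≈ 3.55 > 2, all λₙ > 0.
The n=1 mode decays slowest → dominates as t → ∞.
Asymptotic: φ ~ c₁ sin(πx/2.583) e^{-λ₁t} with decay rate λ₁ ≈ 1.55.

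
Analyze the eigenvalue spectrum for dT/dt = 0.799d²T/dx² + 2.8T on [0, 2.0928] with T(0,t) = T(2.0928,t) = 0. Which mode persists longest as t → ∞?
Eigenvalues: λₙ = 0.799n²π²/2.0928² - 2.8.
First three modes:
  n=1: λ₁ = 0.799π²/2.0928² - 2.8 ≈ -1
  n=2: λ₂ = 3.196π²/2.0928² - 2.8 ≈ 4.402
  n=3: λ₃ = 7.191π²/2.0928² - 2.8 ≈ 13.404
Since 0.799π²/2.0928² ≈ 1.8 < 2.8, λ₁ < 0.
The n=1 mode grows fastest (−λₙ is largest for n=1) → dominates.
Asymptotic: T ~ c₁ sin(πx/2.0928) e^{1t} (exponential growth at rate −λ₁ ≈ 1).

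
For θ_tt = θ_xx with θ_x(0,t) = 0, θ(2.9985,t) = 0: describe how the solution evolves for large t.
θ oscillates (no decay). Energy is conserved; the solution oscillates indefinitely as standing waves.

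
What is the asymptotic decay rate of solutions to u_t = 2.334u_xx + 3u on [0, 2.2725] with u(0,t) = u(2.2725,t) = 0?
Eigenvalues: λₙ = 2.334n²π²/2.2725² - 3.
First three modes:
  n=1: λ₁ = 2.334π²/2.2725² - 3 ≈ 1.461
  n=2: λ₂ = 9.336π²/2.2725² - 3 ≈ 14.842
  n=3: λ₃ = 21.006π²/2.2725² - 3 ≈ 37.145
Since 2.334π²/2.2725² ≈ 4.461 > 3, all λₙ > 0.
The n=1 mode decays slowest → dominates as t → ∞.
Asymptotic: u ~ c₁ sin(πx/2.2725) e^{-λ₁t} with decay rate λ₁ ≈ 1.461.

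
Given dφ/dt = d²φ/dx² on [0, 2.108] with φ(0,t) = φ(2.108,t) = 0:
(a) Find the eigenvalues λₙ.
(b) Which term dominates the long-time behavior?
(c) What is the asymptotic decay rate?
Eigenvalues: λₙ = n²π²/2.108².
First three modes:
  n=1: λ₁ = π²/2.108² ≈ 2.221
  n=2: λ₂ = 4π²/2.108² ≈ 8.884 (4× faster decay)
  n=3: λ₃ = 9π²/2.108² ≈ 19.989 (9× faster decay)
As t → ∞, higher modes decay exponentially faster. The n=1 mode dominates: φ ~ c₁ sin(πx/2.108) e^{-λ₁t}.
Decay rate: λ₁ = π²/2.108² ≈ 2.221.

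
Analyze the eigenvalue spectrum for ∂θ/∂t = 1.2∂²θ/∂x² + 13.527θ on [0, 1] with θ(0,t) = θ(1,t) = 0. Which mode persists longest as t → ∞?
Eigenvalues: λₙ = 1.2n²π²/1² - 13.527.
First three modes:
  n=1: λ₁ = 1.2π² - 13.527 ≈ -1.683
  n=2: λ₂ = 4.8π² - 13.527 ≈ 33.847
  n=3: λ₃ = 10.8π² - 13.527 ≈ 93.065
Since 1.2π² ≈ 11.844 < 13.527, λ₁ < 0.
The n=1 mode grows fastest (−λₙ is largest for n=1) → dominates.
Asymptotic: θ ~ c₁ sin(πx/1) e^{1.683t} (exponential growth at rate −λ₁ ≈ 1.683).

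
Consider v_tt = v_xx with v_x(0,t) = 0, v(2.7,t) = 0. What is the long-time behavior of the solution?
As t → ∞, v oscillates (no decay). Energy is conserved; the solution oscillates indefinitely as standing waves.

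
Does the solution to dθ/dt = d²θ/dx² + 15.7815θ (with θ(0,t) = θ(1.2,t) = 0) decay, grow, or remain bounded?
θ grows unboundedly. Reaction dominates diffusion (r=15.7815 > κπ²/L²≈6.85); solution grows exponentially.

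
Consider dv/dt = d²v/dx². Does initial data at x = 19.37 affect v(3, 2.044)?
Yes, for any finite x. The heat equation has infinite propagation speed, so all initial data affects all points at any t > 0.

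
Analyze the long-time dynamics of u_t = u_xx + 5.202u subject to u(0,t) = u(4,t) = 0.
Long-time behavior: u grows unboundedly. Reaction dominates diffusion (r=5.202 > κπ²/L²≈0.62); solution grows exponentially.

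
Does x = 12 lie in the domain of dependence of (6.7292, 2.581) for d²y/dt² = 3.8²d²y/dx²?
Yes. The domain of dependence is [-3.0786, 16.537], and 12 ∈ [-3.0786, 16.537].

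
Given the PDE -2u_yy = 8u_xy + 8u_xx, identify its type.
Rewriting in standard form: -8u_xx - 8u_xy - 2u_yy = 0. The second-order coefficients are A = -8, B = -8, C = -2. Since B² - 4AC = 0 = 0, this is a parabolic PDE.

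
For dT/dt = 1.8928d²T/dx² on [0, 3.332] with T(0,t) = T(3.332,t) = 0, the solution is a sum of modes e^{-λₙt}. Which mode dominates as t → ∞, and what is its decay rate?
Eigenvalues: λₙ = 1.8928n²π²/3.332².
First three modes:
  n=1: λ₁ = 1.8928π²/3.332² ≈ 1.683
  n=2: λ₂ = 7.5712π²/3.332² ≈ 6.731 (4× faster decay)
  n=3: λ₃ = 17.0352π²/3.332² ≈ 15.144 (9× faster decay)
As t → ∞, higher modes decay exponentially faster. The n=1 mode dominates: T ~ c₁ sin(πx/3.332) e^{-λ₁t}.
Decay rate: λ₁ = 1.8928π²/3.332² ≈ 1.683.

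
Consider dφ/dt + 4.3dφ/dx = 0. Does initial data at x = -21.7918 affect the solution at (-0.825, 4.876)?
Yes. The characteristic through (-0.825, 4.876) passes through x = -21.7918.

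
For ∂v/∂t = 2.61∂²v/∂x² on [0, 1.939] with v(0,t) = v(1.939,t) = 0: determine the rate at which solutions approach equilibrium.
Eigenvalues: λₙ = 2.61n²π²/1.939².
First three modes:
  n=1: λ₁ = 2.61π²/1.939² ≈ 6.851
  n=2: λ₂ = 10.44π²/1.939² ≈ 27.406 (4× faster decay)
  n=3: λ₃ = 23.49π²/1.939² ≈ 61.663 (9× faster decay)
As t → ∞, higher modes decay exponentially faster. The n=1 mode dominates: v ~ c₁ sin(πx/1.939) e^{-λ₁t}.
Decay rate: λ₁ = 2.61π²/1.939² ≈ 6.851.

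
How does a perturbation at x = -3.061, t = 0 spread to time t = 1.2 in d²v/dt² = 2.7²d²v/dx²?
Domain of influence: [-6.301, 0.179]. Data at x = -3.061 spreads outward at speed 2.7.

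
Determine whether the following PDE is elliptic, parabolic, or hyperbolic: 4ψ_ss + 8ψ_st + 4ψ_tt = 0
Coefficients: A = 4, B = 8, C = 4. B² - 4AC = 0, which is zero, so the equation is parabolic.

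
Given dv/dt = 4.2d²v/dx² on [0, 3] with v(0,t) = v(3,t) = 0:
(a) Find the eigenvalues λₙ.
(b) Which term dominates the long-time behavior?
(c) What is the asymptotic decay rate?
Eigenvalues: λₙ = 4.2n²π²/3².
First three modes:
  n=1: λ₁ = 4.2π²/3² ≈ 4.606
  n=2: λ₂ = 16.8π²/3² ≈ 18.423 (4× faster decay)
  n=3: λ₃ = 37.8π²/3² ≈ 41.452 (9× faster decay)
As t → ∞, higher modes decay exponentially faster. The n=1 mode dominates: v ~ c₁ sin(πx/3) e^{-λ₁t}.
Decay rate: λ₁ = 4.2π²/3² ≈ 4.606.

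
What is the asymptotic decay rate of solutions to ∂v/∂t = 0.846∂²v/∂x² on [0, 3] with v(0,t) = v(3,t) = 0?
Eigenvalues: λₙ = 0.846n²π²/3².
First three modes:
  n=1: λ₁ = 0.846π²/3² ≈ 0.928
  n=2: λ₂ = 3.384π²/3² ≈ 3.711 (4× faster decay)
  n=3: λ₃ = 7.614π²/3² ≈ 8.35 (9× faster decay)
As t → ∞, higher modes decay exponentially faster. The n=1 mode dominates: v ~ c₁ sin(πx/3) e^{-λ₁t}.
Decay rate: λ₁ = 0.846π²/3² ≈ 0.928.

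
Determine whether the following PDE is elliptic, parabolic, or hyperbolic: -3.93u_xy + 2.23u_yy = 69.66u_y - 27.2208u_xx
Rewriting in standard form: 27.2208u_xx - 3.93u_xy + 2.23u_yy - 69.66u_y = 0. Coefficients: A = 27.2208, B = -3.93, C = 2.23. B² - 4AC = -227.364636, which is negative, so the equation is elliptic.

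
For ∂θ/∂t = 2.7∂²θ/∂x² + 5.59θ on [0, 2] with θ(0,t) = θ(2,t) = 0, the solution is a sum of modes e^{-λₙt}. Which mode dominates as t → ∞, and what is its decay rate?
Eigenvalues: λₙ = 2.7n²π²/2² - 5.59.
First three modes:
  n=1: λ₁ = 2.7π²/2² - 5.59 ≈ 1.072
  n=2: λ₂ = 10.8π²/2² - 5.59 ≈ 21.058
  n=3: λ₃ = 24.3π²/2² - 5.59 ≈ 54.368
Since 2.7π²/2² ≈ 6.662 > 5.59, all λₙ > 0.
The n=1 mode decays slowest → dominates as t → ∞.
Asymptotic: θ ~ c₁ sin(πx/2) e^{-λ₁t} with decay rate λ₁ ≈ 1.072.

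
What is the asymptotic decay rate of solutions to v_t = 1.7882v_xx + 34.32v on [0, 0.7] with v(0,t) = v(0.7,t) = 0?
Eigenvalues: λₙ = 1.7882n²π²/0.7² - 34.32.
First three modes:
  n=1: λ₁ = 1.7882π²/0.7² - 34.32 ≈ 1.698
  n=2: λ₂ = 7.1528π²/0.7² - 34.32 ≈ 109.752
  n=3: λ₃ = 16.0938π²/0.7² - 34.32 ≈ 289.842
Since 1.7882π²/0.7² ≈ 36.018 > 34.32, all λₙ > 0.
The n=1 mode decays slowest → dominates as t → ∞.
Asymptotic: v ~ c₁ sin(πx/0.7) e^{-λ₁t} with decay rate λ₁ ≈ 1.698.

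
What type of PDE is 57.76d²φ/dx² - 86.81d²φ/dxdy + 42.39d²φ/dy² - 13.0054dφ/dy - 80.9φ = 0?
With A = 57.76, B = -86.81, C = 42.39, the discriminant is -2257.8095. This is an elliptic PDE.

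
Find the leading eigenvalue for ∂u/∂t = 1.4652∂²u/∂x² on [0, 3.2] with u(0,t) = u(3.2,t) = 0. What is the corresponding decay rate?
Eigenvalues: λₙ = 1.4652n²π²/3.2².
First three modes:
  n=1: λ₁ = 1.4652π²/3.2² ≈ 1.412
  n=2: λ₂ = 5.8608π²/3.2² ≈ 5.649 (4× faster decay)
  n=3: λ₃ = 13.1868π²/3.2² ≈ 12.71 (9× faster decay)
As t → ∞, higher modes decay exponentially faster. The n=1 mode dominates: u ~ c₁ sin(πx/3.2) e^{-λ₁t}.
Decay rate: λ₁ = 1.4652π²/3.2² ≈ 1.412.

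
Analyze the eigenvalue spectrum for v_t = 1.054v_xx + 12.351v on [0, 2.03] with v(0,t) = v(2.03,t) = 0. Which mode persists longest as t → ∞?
Eigenvalues: λₙ = 1.054n²π²/2.03² - 12.351.
First three modes:
  n=1: λ₁ = 1.054π²/2.03² - 12.351 ≈ -9.827
  n=2: λ₂ = 4.216π²/2.03² - 12.351 ≈ -2.254
  n=3: λ₃ = 9.486π²/2.03² - 12.351 ≈ 10.368
Since 1.054π²/2.03² ≈ 2.524 < 12.351, λ₁ < 0.
The n=1 mode grows fastest (−λₙ is largest for n=1) → dominates.
Asymptotic: v ~ c₁ sin(πx/2.03) e^{9.827t} (exponential growth at rate −λ₁ ≈ 9.827).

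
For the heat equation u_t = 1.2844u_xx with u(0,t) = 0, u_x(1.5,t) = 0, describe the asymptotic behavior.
u → 0. Heat escapes through the Dirichlet boundary.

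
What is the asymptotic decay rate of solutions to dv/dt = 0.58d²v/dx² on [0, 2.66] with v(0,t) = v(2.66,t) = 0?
Eigenvalues: λₙ = 0.58n²π²/2.66².
First three modes:
  n=1: λ₁ = 0.58π²/2.66² ≈ 0.809
  n=2: λ₂ = 2.32π²/2.66² ≈ 3.236 (4× faster decay)
  n=3: λ₃ = 5.22π²/2.66² ≈ 7.281 (9× faster decay)
As t → ∞, higher modes decay exponentially faster. The n=1 mode dominates: v ~ c₁ sin(πx/2.66) e^{-λ₁t}.
Decay rate: λ₁ = 0.58π²/2.66² ≈ 0.809.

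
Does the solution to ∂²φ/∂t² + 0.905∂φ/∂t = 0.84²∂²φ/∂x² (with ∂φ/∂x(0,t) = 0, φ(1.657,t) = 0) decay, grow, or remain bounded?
φ → 0. Damping (γ=0.905) dissipates energy; oscillations decay exponentially.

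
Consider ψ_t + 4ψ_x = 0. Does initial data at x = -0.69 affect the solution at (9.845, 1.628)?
No. Only data at x = 3.333 affects (9.845, 1.628). Advection has one-way propagation along characteristics.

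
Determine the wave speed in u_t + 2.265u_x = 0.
Speed = 2.265. Information travels along x - 2.265t = const (rightward).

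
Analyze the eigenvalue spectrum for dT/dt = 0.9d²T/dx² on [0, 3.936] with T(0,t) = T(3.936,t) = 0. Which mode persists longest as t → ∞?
Eigenvalues: λₙ = 0.9n²π²/3.936².
First three modes:
  n=1: λ₁ = 0.9π²/3.936² ≈ 0.573
  n=2: λ₂ = 3.6π²/3.936² ≈ 2.293 (4× faster decay)
  n=3: λ₃ = 8.1π²/3.936² ≈ 5.16 (9× faster decay)
As t → ∞, higher modes decay exponentially faster. The n=1 mode dominates: T ~ c₁ sin(πx/3.936) e^{-λ₁t}.
Decay rate: λ₁ = 0.9π²/3.936² ≈ 0.573.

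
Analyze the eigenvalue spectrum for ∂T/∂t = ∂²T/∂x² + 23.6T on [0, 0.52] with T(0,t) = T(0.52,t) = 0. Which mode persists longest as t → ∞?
Eigenvalues: λₙ = n²π²/0.52² - 23.6.
First three modes:
  n=1: λ₁ = π²/0.52² - 23.6 ≈ 12.9
  n=2: λ₂ = 4π²/0.52² - 23.6 ≈ 122.4
  n=3: λ₃ = 9π²/0.52² - 23.6 ≈ 304.9
Since π²/0.52² ≈ 36.5 > 23.6, all λₙ > 0.
The n=1 mode decays slowest → dominates as t → ∞.
Asymptotic: T ~ c₁ sin(πx/0.52) e^{-λ₁t} with decay rate λ₁ ≈ 12.9.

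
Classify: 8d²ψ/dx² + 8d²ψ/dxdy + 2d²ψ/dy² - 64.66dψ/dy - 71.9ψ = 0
Parabolic (discriminant = 0).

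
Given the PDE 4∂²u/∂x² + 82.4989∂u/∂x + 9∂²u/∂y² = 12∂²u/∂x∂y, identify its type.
Rewriting in standard form: 4∂²u/∂x² - 12∂²u/∂x∂y + 9∂²u/∂y² + 82.4989∂u/∂x = 0. The second-order coefficients are A = 4, B = -12, C = 9. Since B² - 4AC = 0 = 0, this is a parabolic PDE.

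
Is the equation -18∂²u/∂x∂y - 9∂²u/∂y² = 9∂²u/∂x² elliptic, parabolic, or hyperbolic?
Rewriting in standard form: -9∂²u/∂x² - 18∂²u/∂x∂y - 9∂²u/∂y² = 0. Computing B² - 4AC with A = -9, B = -18, C = -9: discriminant = 0 (zero). Answer: parabolic.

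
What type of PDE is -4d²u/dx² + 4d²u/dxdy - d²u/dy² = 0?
With A = -4, B = 4, C = -1, the discriminant is 0. This is a parabolic PDE.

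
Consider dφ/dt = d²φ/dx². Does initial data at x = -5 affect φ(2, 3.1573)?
Yes, for any finite x. The heat equation has infinite propagation speed, so all initial data affects all points at any t > 0.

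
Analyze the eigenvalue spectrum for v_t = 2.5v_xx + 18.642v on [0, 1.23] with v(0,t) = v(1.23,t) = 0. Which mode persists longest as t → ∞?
Eigenvalues: λₙ = 2.5n²π²/1.23² - 18.642.
First three modes:
  n=1: λ₁ = 2.5π²/1.23² - 18.642 ≈ -2.333
  n=2: λ₂ = 10π²/1.23² - 18.642 ≈ 46.594
  n=3: λ₃ = 22.5π²/1.23² - 18.642 ≈ 128.14
Since 2.5π²/1.23² ≈ 16.309 < 18.642, λ₁ < 0.
The n=1 mode grows fastest (−λₙ is largest for n=1) → dominates.
Asymptotic: v ~ c₁ sin(πx/1.23) e^{2.333t} (exponential growth at rate −λ₁ ≈ 2.333).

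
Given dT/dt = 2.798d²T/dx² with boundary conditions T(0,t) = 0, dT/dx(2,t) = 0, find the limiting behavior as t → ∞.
T → 0. Heat escapes through the Dirichlet boundary.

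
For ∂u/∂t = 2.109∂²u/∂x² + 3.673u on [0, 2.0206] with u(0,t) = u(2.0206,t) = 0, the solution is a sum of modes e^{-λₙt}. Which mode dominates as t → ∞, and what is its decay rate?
Eigenvalues: λₙ = 2.109n²π²/2.0206² - 3.673.
First three modes:
  n=1: λ₁ = 2.109π²/2.0206² - 3.673 ≈ 1.425
  n=2: λ₂ = 8.436π²/2.0206² - 3.673 ≈ 16.72
  n=3: λ₃ = 18.981π²/2.0206² - 3.673 ≈ 42.211
Since 2.109π²/2.0206² ≈ 5.098 > 3.673, all λₙ > 0.
The n=1 mode decays slowest → dominates as t → ∞.
Asymptotic: u ~ c₁ sin(πx/2.0206) e^{-λ₁t} with decay rate λ₁ ≈ 1.425.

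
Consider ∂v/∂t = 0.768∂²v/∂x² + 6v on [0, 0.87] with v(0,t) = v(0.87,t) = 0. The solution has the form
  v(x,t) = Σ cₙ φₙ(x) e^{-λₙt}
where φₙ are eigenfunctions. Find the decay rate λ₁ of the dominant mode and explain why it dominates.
Eigenvalues: λₙ = 0.768n²π²/0.87² - 6.
First three modes:
  n=1: λ₁ = 0.768π²/0.87² - 6 ≈ 4.014
  n=2: λ₂ = 3.072π²/0.87² - 6 ≈ 34.057
  n=3: λ₃ = 6.912π²/0.87² - 6 ≈ 84.129
Since 0.768π²/0.87² ≈ 10.014 > 6, all λₙ > 0.
The n=1 mode decays slowest → dominates as t → ∞.
Asymptotic: v ~ c₁ sin(πx/0.87) e^{-λ₁t} with decay rate λ₁ ≈ 4.014.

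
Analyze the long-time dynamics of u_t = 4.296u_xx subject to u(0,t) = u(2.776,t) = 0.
Long-time behavior: u → 0. Heat diffuses out through both boundaries.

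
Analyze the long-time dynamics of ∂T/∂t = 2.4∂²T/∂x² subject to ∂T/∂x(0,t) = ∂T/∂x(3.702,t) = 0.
Long-time behavior: T → constant (steady state). Heat is conserved (no flux at boundaries); solution approaches the spatial average.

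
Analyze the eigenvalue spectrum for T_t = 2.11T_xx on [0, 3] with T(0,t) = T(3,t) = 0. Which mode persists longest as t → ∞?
Eigenvalues: λₙ = 2.11n²π²/3².
First three modes:
  n=1: λ₁ = 2.11π²/3² ≈ 2.314
  n=2: λ₂ = 8.44π²/3² ≈ 9.255 (4× faster decay)
  n=3: λ₃ = 18.99π²/3² ≈ 20.825 (9× faster decay)
As t → ∞, higher modes decay exponentially faster. The n=1 mode dominates: T ~ c₁ sin(πx/3) e^{-λ₁t}.
Decay rate: λ₁ = 2.11π²/3² ≈ 2.314.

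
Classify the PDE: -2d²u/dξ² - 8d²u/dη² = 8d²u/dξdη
Rewriting in standard form: -2d²u/dξ² - 8d²u/dξdη - 8d²u/dη² = 0. A = -2, B = -8, C = -8. Discriminant B² - 4AC = 0. Since 0 = 0, parabolic.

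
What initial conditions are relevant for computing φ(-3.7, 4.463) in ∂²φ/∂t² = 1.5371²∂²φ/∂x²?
Domain of dependence: [-10.5600773, 3.1600773]. Signals travel at speed 1.5371, so data within |x - -3.7| ≤ 1.5371·4.463 = 6.8600773 can reach the point.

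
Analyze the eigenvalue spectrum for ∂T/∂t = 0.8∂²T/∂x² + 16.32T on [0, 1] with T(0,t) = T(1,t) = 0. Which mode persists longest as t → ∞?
Eigenvalues: λₙ = 0.8n²π²/1² - 16.32.
First three modes:
  n=1: λ₁ = 0.8π² - 16.32 ≈ -8.424
  n=2: λ₂ = 3.2π² - 16.32 ≈ 15.263
  n=3: λ₃ = 7.2π² - 16.32 ≈ 54.741
Since 0.8π² ≈ 7.896 < 16.32, λ₁ < 0.
The n=1 mode grows fastest (−λₙ is largest for n=1) → dominates.
Asymptotic: T ~ c₁ sin(πx/1) e^{8.424t} (exponential growth at rate −λ₁ ≈ 8.424).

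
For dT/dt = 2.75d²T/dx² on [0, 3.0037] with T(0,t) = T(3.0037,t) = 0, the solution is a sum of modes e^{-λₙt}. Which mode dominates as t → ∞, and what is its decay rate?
Eigenvalues: λₙ = 2.75n²π²/3.0037².
First three modes:
  n=1: λ₁ = 2.75π²/3.0037² ≈ 3.008
  n=2: λ₂ = 11π²/3.0037² ≈ 12.033 (4× faster decay)
  n=3: λ₃ = 24.75π²/3.0037² ≈ 27.075 (9× faster decay)
As t → ∞, higher modes decay exponentially faster. The n=1 mode dominates: T ~ c₁ sin(πx/3.0037) e^{-λ₁t}.
Decay rate: λ₁ = 2.75π²/3.0037² ≈ 3.008.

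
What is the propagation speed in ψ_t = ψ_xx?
Infinite. The heat equation is parabolic, not hyperbolic, so disturbances propagate instantly.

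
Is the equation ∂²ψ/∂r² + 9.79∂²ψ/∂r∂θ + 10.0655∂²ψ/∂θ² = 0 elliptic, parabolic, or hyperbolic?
Computing B² - 4AC with A = 1, B = 9.79, C = 10.0655: discriminant = 55.5821 (positive). Answer: hyperbolic.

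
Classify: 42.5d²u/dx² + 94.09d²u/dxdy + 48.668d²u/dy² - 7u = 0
Hyperbolic (discriminant = 579.3681).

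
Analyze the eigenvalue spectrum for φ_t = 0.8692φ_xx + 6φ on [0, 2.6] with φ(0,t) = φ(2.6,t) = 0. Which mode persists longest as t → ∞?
Eigenvalues: λₙ = 0.8692n²π²/2.6² - 6.
First three modes:
  n=1: λ₁ = 0.8692π²/2.6² - 6 ≈ -4.731
  n=2: λ₂ = 3.4768π²/2.6² - 6 ≈ -0.924
  n=3: λ₃ = 7.8228π²/2.6² - 6 ≈ 5.421
Since 0.8692π²/2.6² ≈ 1.269 < 6, λ₁ < 0.
The n=1 mode grows fastest (−λₙ is largest for n=1) → dominates.
Asymptotic: φ ~ c₁ sin(πx/2.6) e^{4.731t} (exponential growth at rate −λ₁ ≈ 4.731).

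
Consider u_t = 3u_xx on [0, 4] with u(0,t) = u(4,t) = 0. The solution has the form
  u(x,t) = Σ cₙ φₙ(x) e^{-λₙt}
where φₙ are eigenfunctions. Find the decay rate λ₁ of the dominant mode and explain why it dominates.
Eigenvalues: λₙ = 3n²π²/4².
First three modes:
  n=1: λ₁ = 3π²/4² ≈ 1.851
  n=2: λ₂ = 12π²/4² ≈ 7.402 (4× faster decay)
  n=3: λ₃ = 27π²/4² ≈ 16.655 (9× faster decay)
As t → ∞, higher modes decay exponentially faster. The n=1 mode dominates: u ~ c₁ sin(πx/4) e^{-λ₁t}.
Decay rate: λ₁ = 3π²/4² ≈ 1.851.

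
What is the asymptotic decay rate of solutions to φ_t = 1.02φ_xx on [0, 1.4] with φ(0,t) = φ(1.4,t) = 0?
Eigenvalues: λₙ = 1.02n²π²/1.4².
First three modes:
  n=1: λ₁ = 1.02π²/1.4² ≈ 5.136
  n=2: λ₂ = 4.08π²/1.4² ≈ 20.545 (4× faster decay)
  n=3: λ₃ = 9.18π²/1.4² ≈ 46.226 (9× faster decay)
As t → ∞, higher modes decay exponentially faster. The n=1 mode dominates: φ ~ c₁ sin(πx/1.4) e^{-λ₁t}.
Decay rate: λ₁ = 1.02π²/1.4² ≈ 5.136.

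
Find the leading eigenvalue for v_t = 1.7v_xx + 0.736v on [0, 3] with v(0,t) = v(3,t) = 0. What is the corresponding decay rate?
Eigenvalues: λₙ = 1.7n²π²/3² - 0.736.
First three modes:
  n=1: λ₁ = 1.7π²/3² - 0.736 ≈ 1.128
  n=2: λ₂ = 6.8π²/3² - 0.736 ≈ 6.721
  n=3: λ₃ = 15.3π²/3² - 0.736 ≈ 16.042
Since 1.7π²/3² ≈ 1.864 > 0.736, all λₙ > 0.
The n=1 mode decays slowest → dominates as t → ∞.
Asymptotic: v ~ c₁ sin(πx/3) e^{-λ₁t} with decay rate λ₁ ≈ 1.128.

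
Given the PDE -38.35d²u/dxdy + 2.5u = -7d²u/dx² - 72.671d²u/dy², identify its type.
Rewriting in standard form: 7d²u/dx² - 38.35d²u/dxdy + 72.671d²u/dy² + 2.5u = 0. The second-order coefficients are A = 7, B = -38.35, C = 72.671. Since B² - 4AC = -564.0655 < 0, this is an elliptic PDE.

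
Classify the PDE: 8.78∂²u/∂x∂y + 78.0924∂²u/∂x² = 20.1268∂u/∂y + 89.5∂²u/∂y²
Rewriting in standard form: 78.0924∂²u/∂x² + 8.78∂²u/∂x∂y - 89.5∂²u/∂y² - 20.1268∂u/∂y = 0. A = 78.0924, B = 8.78, C = -89.5. Discriminant B² - 4AC = 28034.1676. Since 28034.1676 > 0, hyperbolic.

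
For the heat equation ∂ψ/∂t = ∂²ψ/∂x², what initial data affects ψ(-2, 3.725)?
The entire real line. The heat equation has infinite propagation speed: any initial disturbance instantly affects all points (though exponentially small far away).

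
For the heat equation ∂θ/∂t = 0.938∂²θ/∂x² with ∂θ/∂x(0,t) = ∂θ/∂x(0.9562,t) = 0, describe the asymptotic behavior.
θ → constant (steady state). Heat is conserved (no flux at boundaries); solution approaches the spatial average.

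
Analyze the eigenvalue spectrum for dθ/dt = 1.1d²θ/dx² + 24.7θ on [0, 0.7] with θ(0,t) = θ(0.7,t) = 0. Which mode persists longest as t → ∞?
Eigenvalues: λₙ = 1.1n²π²/0.7² - 24.7.
First three modes:
  n=1: λ₁ = 1.1π²/0.7² - 24.7 ≈ -2.544
  n=2: λ₂ = 4.4π²/0.7² - 24.7 ≈ 63.925
  n=3: λ₃ = 9.9π²/0.7² - 24.7 ≈ 174.706
Since 1.1π²/0.7² ≈ 22.156 < 24.7, λ₁ < 0.
The n=1 mode grows fastest (−λₙ is largest for n=1) → dominates.
Asymptotic: θ ~ c₁ sin(πx/0.7) e^{2.544t} (exponential growth at rate −λ₁ ≈ 2.544).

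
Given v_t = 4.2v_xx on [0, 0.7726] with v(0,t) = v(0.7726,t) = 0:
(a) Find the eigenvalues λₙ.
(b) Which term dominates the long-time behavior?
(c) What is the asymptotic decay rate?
Eigenvalues: λₙ = 4.2n²π²/0.7726².
First three modes:
  n=1: λ₁ = 4.2π²/0.7726² ≈ 69.445
  n=2: λ₂ = 16.8π²/0.7726² ≈ 277.779 (4× faster decay)
  n=3: λ₃ = 37.8π²/0.7726² ≈ 625.003 (9× faster decay)
As t → ∞, higher modes decay exponentially faster. The n=1 mode dominates: v ~ c₁ sin(πx/0.7726) e^{-λ₁t}.
Decay rate: λ₁ = 4.2π²/0.7726² ≈ 69.445.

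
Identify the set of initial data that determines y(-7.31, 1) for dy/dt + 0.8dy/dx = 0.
A single point: x = -8.11. The characteristic through (-7.31, 1) is x - 0.8t = const, so x = -7.31 - 0.8·1 = -8.11.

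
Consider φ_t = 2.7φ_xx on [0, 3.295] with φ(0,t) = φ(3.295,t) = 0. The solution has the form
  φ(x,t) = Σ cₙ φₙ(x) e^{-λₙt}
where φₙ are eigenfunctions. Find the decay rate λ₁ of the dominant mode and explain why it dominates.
Eigenvalues: λₙ = 2.7n²π²/3.295².
First three modes:
  n=1: λ₁ = 2.7π²/3.295² ≈ 2.454
  n=2: λ₂ = 10.8π²/3.295² ≈ 9.818 (4× faster decay)
  n=3: λ₃ = 24.3π²/3.295² ≈ 22.09 (9× faster decay)
As t → ∞, higher modes decay exponentially faster. The n=1 mode dominates: φ ~ c₁ sin(πx/3.295) e^{-λ₁t}.
Decay rate: λ₁ = 2.7π²/3.295² ≈ 2.454.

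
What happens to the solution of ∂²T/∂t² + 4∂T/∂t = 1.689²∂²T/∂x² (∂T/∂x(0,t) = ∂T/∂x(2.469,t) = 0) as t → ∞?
T → constant (steady state). Damping (γ=4) dissipates the nonconstant modes; with Neumann BCs the spatial average obeys M''+γM'=0 and tends to a finite limit.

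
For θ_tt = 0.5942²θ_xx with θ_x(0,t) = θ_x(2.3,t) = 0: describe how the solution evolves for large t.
θ oscillates about a mean that drifts linearly in t (generically unbounded; no decay). There is no damping, so the nonconstant modes persist as standing waves (energy conserved, no decay). But with Neumann conditions at both ends the constant mode has eigenvalue 0: the spatial mean M(t) of θ satisfies M'' = 0, so M(t) = M(0) + M'(0)·t. Unless the initial velocity has zero mean (∫θ_t(x,0)dx = 0), the solution grows linearly in t (unbounded, though not exponentially); if it does have zero mean, the solution stays bounded and simply oscillates.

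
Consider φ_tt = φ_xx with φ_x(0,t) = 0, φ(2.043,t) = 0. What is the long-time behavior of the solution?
As t → ∞, φ oscillates (no decay). Energy is conserved; the solution oscillates indefinitely as standing waves.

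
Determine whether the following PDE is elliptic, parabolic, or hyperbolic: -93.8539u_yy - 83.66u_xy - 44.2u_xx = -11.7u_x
Rewriting in standard form: -44.2u_xx - 83.66u_xy - 93.8539u_yy + 11.7u_x = 0. Coefficients: A = -44.2, B = -83.66, C = -93.8539. B² - 4AC = -9594.37392, which is negative, so the equation is elliptic.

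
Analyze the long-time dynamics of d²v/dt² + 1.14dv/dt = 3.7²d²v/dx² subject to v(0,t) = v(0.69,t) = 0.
Long-time behavior: v → 0. Damping (γ=1.14) dissipates energy; oscillations decay exponentially.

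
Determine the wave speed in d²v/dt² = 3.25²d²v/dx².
Speed = 3.25. Information travels along characteristics x = x₀ ± 3.25t.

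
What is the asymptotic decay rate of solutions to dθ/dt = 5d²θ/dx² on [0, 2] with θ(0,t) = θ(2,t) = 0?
Eigenvalues: λₙ = 5n²π²/2².
First three modes:
  n=1: λ₁ = 5π²/2² ≈ 12.337
  n=2: λ₂ = 20π²/2² ≈ 49.348 (4× faster decay)
  n=3: λ₃ = 45π²/2² ≈ 111.033 (9× faster decay)
As t → ∞, higher modes decay exponentially faster. The n=1 mode dominates: θ ~ c₁ sin(πx/2) e^{-λ₁t}.
Decay rate: λ₁ = 5π²/2² ≈ 12.337.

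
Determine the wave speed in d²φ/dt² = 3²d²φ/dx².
Speed = 3. Information travels along characteristics x = x₀ ± 3t.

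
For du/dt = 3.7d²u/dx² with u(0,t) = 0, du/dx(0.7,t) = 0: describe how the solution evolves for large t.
u → 0. Heat escapes through the Dirichlet boundary.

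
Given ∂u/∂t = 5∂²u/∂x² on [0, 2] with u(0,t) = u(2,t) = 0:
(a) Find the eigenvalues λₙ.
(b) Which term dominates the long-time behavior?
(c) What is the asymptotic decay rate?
Eigenvalues: λₙ = 5n²π²/2².
First three modes:
  n=1: λ₁ = 5π²/2² ≈ 12.337
  n=2: λ₂ = 20π²/2² ≈ 49.348 (4× faster decay)
  n=3: λ₃ = 45π²/2² ≈ 111.033 (9× faster decay)
As t → ∞, higher modes decay exponentially faster. The n=1 mode dominates: u ~ c₁ sin(πx/2) e^{-λ₁t}.
Decay rate: λ₁ = 5π²/2² ≈ 12.337.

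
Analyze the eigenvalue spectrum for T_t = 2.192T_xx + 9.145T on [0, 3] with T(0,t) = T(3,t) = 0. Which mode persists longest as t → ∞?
Eigenvalues: λₙ = 2.192n²π²/3² - 9.145.
First three modes:
  n=1: λ₁ = 2.192π²/3² - 9.145 ≈ -6.741
  n=2: λ₂ = 8.768π²/3² - 9.145 ≈ 0.47
  n=3: λ₃ = 19.728π²/3² - 9.145 ≈ 12.489
Since 2.192π²/3² ≈ 2.404 < 9.145, λ₁ < 0.
The n=1 mode grows fastest (−λₙ is largest for n=1) → dominates.
Asymptotic: T ~ c₁ sin(πx/3) e^{6.741t} (exponential growth at rate −λ₁ ≈ 6.741).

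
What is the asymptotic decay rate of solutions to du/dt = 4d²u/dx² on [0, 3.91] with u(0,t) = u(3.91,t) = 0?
Eigenvalues: λₙ = 4n²π²/3.91².
First three modes:
  n=1: λ₁ = 4π²/3.91² ≈ 2.582
  n=2: λ₂ = 16π²/3.91² ≈ 10.329 (4× faster decay)
  n=3: λ₃ = 36π²/3.91² ≈ 23.241 (9× faster decay)
As t → ∞, higher modes decay exponentially faster. The n=1 mode dominates: u ~ c₁ sin(πx/3.91) e^{-λ₁t}.
Decay rate: λ₁ = 4π²/3.91² ≈ 2.582.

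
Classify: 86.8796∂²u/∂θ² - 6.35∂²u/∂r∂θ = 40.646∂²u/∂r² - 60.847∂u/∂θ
Rewriting in standard form: -40.646∂²u/∂r² - 6.35∂²u/∂r∂θ + 86.8796∂²u/∂θ² + 60.847∂u/∂θ = 0. Hyperbolic (discriminant = 14165.5553864).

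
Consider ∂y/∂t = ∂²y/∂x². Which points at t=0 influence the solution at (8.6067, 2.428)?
The entire real line. The heat equation has infinite propagation speed: any initial disturbance instantly affects all points (though exponentially small far away).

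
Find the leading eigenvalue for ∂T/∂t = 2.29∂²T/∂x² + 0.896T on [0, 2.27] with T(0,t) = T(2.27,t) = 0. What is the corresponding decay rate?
Eigenvalues: λₙ = 2.29n²π²/2.27² - 0.896.
First three modes:
  n=1: λ₁ = 2.29π²/2.27² - 0.896 ≈ 3.49
  n=2: λ₂ = 9.16π²/2.27² - 0.896 ≈ 16.649
  n=3: λ₃ = 20.61π²/2.27² - 0.896 ≈ 38.579
Since 2.29π²/2.27² ≈ 4.386 > 0.896, all λₙ > 0.
The n=1 mode decays slowest → dominates as t → ∞.
Asymptotic: T ~ c₁ sin(πx/2.27) e^{-λ₁t} with decay rate λ₁ ≈ 3.49.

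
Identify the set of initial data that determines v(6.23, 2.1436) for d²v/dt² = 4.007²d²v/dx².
Domain of dependence: [-2.3594052, 14.8194052]. Signals travel at speed 4.007, so data within |x - 6.23| ≤ 4.007·2.1436 = 8.5894052 can reach the point.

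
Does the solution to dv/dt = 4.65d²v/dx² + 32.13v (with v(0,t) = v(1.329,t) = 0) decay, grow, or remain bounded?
v grows unboundedly. Reaction dominates diffusion (r=32.13 > κπ²/L²≈25.98); solution grows exponentially.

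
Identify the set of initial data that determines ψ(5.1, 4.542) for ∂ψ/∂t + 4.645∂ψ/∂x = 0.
A single point: x = -15.99759. The characteristic through (5.1, 4.542) is x - 4.645t = const, so x = 5.1 - 4.645·4.542 = -15.99759.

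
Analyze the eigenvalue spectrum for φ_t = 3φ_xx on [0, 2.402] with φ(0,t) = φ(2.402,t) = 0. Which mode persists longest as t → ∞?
Eigenvalues: λₙ = 3n²π²/2.402².
First three modes:
  n=1: λ₁ = 3π²/2.402² ≈ 5.132
  n=2: λ₂ = 12π²/2.402² ≈ 20.527 (4× faster decay)
  n=3: λ₃ = 27π²/2.402² ≈ 46.187 (9× faster decay)
As t → ∞, higher modes decay exponentially faster. The n=1 mode dominates: φ ~ c₁ sin(πx/2.402) e^{-λ₁t}.
Decay rate: λ₁ = 3π²/2.402² ≈ 5.132.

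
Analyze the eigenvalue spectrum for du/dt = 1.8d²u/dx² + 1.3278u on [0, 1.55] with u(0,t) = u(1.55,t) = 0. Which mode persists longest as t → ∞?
Eigenvalues: λₙ = 1.8n²π²/1.55² - 1.3278.
First three modes:
  n=1: λ₁ = 1.8π²/1.55² - 1.3278 ≈ 6.067
  n=2: λ₂ = 7.2π²/1.55² - 1.3278 ≈ 28.25
  n=3: λ₃ = 16.2π²/1.55² - 1.3278 ≈ 65.223
Since 1.8π²/1.55² ≈ 7.395 > 1.3278, all λₙ > 0.
The n=1 mode decays slowest → dominates as t → ∞.
Asymptotic: u ~ c₁ sin(πx/1.55) e^{-λ₁t} with decay rate λ₁ ≈ 6.067.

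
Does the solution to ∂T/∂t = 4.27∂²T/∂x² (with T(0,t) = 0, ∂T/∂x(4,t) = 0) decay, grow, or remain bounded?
T → 0. Heat escapes through the Dirichlet boundary.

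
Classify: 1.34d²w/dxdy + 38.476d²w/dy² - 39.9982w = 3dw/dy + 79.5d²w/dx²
Rewriting in standard form: -79.5d²w/dx² + 1.34d²w/dxdy + 38.476d²w/dy² - 3dw/dy - 39.9982w = 0. Hyperbolic (discriminant = 12237.1636).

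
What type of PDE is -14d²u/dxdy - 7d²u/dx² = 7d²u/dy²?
Rewriting in standard form: -7d²u/dx² - 14d²u/dxdy - 7d²u/dy² = 0. With A = -7, B = -14, C = -7, the discriminant is 0. This is a parabolic PDE.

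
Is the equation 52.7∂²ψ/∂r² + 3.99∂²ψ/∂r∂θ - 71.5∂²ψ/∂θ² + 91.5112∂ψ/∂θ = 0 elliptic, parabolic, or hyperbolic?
Computing B² - 4AC with A = 52.7, B = 3.99, C = -71.5: discriminant = 15088.1201 (positive). Answer: hyperbolic.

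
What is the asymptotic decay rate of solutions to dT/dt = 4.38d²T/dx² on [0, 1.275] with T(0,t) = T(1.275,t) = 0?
Eigenvalues: λₙ = 4.38n²π²/1.275².
First three modes:
  n=1: λ₁ = 4.38π²/1.275² ≈ 26.592
  n=2: λ₂ = 17.52π²/1.275² ≈ 106.369 (4× faster decay)
  n=3: λ₃ = 39.42π²/1.275² ≈ 239.329 (9× faster decay)
As t → ∞, higher modes decay exponentially faster. The n=1 mode dominates: T ~ c₁ sin(πx/1.275) e^{-λ₁t}.
Decay rate: λ₁ = 4.38π²/1.275² ≈ 26.592.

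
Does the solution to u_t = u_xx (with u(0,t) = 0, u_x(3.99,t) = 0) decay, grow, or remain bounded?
u → 0. Heat escapes through the Dirichlet boundary.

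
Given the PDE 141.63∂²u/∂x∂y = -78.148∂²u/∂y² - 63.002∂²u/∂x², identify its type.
Rewriting in standard form: 63.002∂²u/∂x² + 141.63∂²u/∂x∂y + 78.148∂²u/∂y² = 0. The second-order coefficients are A = 63.002, B = 141.63, C = 78.148. Since B² - 4AC = 365.135716 > 0, this is a hyperbolic PDE.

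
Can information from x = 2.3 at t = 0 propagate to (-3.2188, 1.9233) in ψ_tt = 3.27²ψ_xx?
Yes. The domain of dependence is [-9.507991, 3.070391], and 2.3 ∈ [-9.507991, 3.070391].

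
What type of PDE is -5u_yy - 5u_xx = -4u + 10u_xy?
Rewriting in standard form: -5u_xx - 10u_xy - 5u_yy + 4u = 0. With A = -5, B = -10, C = -5, the discriminant is 0. This is a parabolic PDE.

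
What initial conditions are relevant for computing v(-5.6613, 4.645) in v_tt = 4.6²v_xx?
Domain of dependence: [-27.0283, 15.7057]. Signals travel at speed 4.6, so data within |x - -5.6613| ≤ 4.6·4.645 = 21.367 can reach the point.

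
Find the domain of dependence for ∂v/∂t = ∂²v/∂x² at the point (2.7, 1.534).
The entire real line. The heat equation has infinite propagation speed: any initial disturbance instantly affects all points (though exponentially small far away).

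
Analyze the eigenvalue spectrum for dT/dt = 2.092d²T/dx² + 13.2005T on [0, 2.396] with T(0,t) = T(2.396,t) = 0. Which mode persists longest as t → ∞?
Eigenvalues: λₙ = 2.092n²π²/2.396² - 13.2005.
First three modes:
  n=1: λ₁ = 2.092π²/2.396² - 13.2005 ≈ -9.604
  n=2: λ₂ = 8.368π²/2.396² - 13.2005 ≈ 1.186
  n=3: λ₃ = 18.828π²/2.396² - 13.2005 ≈ 19.169
Since 2.092π²/2.396² ≈ 3.597 < 13.2005, λ₁ < 0.
The n=1 mode grows fastest (−λₙ is largest for n=1) → dominates.
Asymptotic: T ~ c₁ sin(πx/2.396) e^{9.604t} (exponential growth at rate −λ₁ ≈ 9.604).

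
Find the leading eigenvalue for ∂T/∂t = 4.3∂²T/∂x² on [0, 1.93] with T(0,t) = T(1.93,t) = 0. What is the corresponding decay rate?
Eigenvalues: λₙ = 4.3n²π²/1.93².
First three modes:
  n=1: λ₁ = 4.3π²/1.93² ≈ 11.393
  n=2: λ₂ = 17.2π²/1.93² ≈ 45.574 (4× faster decay)
  n=3: λ₃ = 38.7π²/1.93² ≈ 102.541 (9× faster decay)
As t → ∞, higher modes decay exponentially faster. The n=1 mode dominates: T ~ c₁ sin(πx/1.93) e^{-λ₁t}.
Decay rate: λ₁ = 4.3π²/1.93² ≈ 11.393.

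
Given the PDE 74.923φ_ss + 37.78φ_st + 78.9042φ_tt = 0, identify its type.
The second-order coefficients are A = 74.923, B = 37.78, C = 78.9042. Since B² - 4AC = -22219.6291064 < 0, this is an elliptic PDE.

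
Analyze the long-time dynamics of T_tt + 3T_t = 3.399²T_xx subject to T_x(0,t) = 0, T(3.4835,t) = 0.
Long-time behavior: T → 0. Damping (γ=3) dissipates energy; oscillations decay exponentially.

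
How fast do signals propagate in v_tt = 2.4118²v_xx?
Speed = 2.4118. Information travels along characteristics x = x₀ ± 2.4118t.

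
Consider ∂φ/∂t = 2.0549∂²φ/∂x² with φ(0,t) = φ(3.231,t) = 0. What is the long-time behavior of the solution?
As t → ∞, φ → 0. Heat diffuses out through both boundaries.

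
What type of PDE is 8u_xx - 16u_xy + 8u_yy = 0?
With A = 8, B = -16, C = 8, the discriminant is 0. This is a parabolic PDE.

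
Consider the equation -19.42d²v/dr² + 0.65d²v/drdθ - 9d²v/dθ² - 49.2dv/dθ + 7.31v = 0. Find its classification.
Elliptic. (A = -19.42, B = 0.65, C = -9 gives B² - 4AC = -698.6975.)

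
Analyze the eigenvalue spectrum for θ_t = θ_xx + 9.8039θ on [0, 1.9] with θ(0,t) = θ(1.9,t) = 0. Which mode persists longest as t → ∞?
Eigenvalues: λₙ = n²π²/1.9² - 9.8039.
First three modes:
  n=1: λ₁ = π²/1.9² - 9.8039 ≈ -7.07
  n=2: λ₂ = 4π²/1.9² - 9.8039 ≈ 1.132
  n=3: λ₃ = 9π²/1.9² - 9.8039 ≈ 14.802
Since π²/1.9² ≈ 2.734 < 9.8039, λ₁ < 0.
The n=1 mode grows fastest (−λₙ is largest for n=1) → dominates.
Asymptotic: θ ~ c₁ sin(πx/1.9) e^{7.07t} (exponential growth at rate −λ₁ ≈ 7.07).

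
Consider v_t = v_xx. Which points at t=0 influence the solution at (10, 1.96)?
The entire real line. The heat equation has infinite propagation speed: any initial disturbance instantly affects all points (though exponentially small far away).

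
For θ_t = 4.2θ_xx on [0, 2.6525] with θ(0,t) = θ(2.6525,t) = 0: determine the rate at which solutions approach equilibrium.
Eigenvalues: λₙ = 4.2n²π²/2.6525².
First three modes:
  n=1: λ₁ = 4.2π²/2.6525² ≈ 5.892
  n=2: λ₂ = 16.8π²/2.6525² ≈ 23.567 (4× faster decay)
  n=3: λ₃ = 37.8π²/2.6525² ≈ 53.025 (9× faster decay)
As t → ∞, higher modes decay exponentially faster. The n=1 mode dominates: θ ~ c₁ sin(πx/2.6525) e^{-λ₁t}.
Decay rate: λ₁ = 4.2π²/2.6525² ≈ 5.892.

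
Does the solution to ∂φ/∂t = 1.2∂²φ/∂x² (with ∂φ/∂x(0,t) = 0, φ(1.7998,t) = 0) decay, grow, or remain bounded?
φ → 0. Heat escapes through the Dirichlet boundary.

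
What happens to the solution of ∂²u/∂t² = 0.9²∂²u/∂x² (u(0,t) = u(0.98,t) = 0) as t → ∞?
u oscillates (no decay). Energy is conserved; the solution oscillates indefinitely as standing waves.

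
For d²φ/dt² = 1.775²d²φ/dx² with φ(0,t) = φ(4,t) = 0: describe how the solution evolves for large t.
φ oscillates (no decay). Energy is conserved; the solution oscillates indefinitely as standing waves.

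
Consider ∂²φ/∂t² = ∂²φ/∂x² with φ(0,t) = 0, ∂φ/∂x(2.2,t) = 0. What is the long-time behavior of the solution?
As t → ∞, φ oscillates (no decay). Energy is conserved; the solution oscillates indefinitely as standing waves.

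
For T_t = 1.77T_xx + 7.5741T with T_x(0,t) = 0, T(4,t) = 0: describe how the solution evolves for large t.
T grows unboundedly. Reaction dominates diffusion (r=7.5741 > κπ²/(4L²)≈0.27); solution grows exponentially.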